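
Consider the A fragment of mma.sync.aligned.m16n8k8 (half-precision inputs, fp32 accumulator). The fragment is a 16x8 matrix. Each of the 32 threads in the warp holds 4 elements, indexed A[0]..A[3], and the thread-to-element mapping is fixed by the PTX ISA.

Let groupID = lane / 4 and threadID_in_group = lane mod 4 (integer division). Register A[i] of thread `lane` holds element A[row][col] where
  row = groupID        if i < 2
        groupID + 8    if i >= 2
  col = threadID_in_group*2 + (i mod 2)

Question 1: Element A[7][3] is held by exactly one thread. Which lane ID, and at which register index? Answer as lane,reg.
29,1

r=7->g=7,rb=0  c=3->t=1,b0=1
L=7*4+1=29  i=0*2+1=1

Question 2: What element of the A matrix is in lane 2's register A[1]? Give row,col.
0,5

lane 2: g=0 (2/4), t=2 (2%4)
i=1: r=0+0=0, c=2*2+1=5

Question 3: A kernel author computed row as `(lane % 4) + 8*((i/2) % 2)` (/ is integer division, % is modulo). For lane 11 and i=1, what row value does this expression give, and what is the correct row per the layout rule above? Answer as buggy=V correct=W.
buggy=3 correct=2

`(lane % 4) + 8*((i/2) % 2)`[11,1]->3
11: g=2,t=3
[1] (2+0,3*2+1) = (2,7)
row: 3 vs 2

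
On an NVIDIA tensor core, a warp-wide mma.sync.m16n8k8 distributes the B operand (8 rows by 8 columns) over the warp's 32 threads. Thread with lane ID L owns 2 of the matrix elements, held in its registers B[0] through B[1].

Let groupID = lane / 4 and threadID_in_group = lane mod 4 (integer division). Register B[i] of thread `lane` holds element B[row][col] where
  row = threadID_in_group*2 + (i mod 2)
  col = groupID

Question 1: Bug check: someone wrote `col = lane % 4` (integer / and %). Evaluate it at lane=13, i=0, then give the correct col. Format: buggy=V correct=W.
buggy=1 correct=3

`lane % 4`[13,0]→1
lane 13→13/4=3, 13 mod 4=1
i=0  r:2·1+0→2  c:3
col: 1 vs 3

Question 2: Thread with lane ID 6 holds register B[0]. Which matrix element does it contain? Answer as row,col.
4,1

6: gr=1,th=2
[0] (2*2+0,1) = (4,1)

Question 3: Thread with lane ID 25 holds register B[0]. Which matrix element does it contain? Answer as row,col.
2,6

lane 25: gid=6 (25/4), tid=1 (25%4)
i=0: r=1*2+0=2, c=gid=6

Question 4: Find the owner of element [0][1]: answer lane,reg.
c=1->g=1  r=0->t=0,b0=0
L=1*4+0=4  i=0=0

4,0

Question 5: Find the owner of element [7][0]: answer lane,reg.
3,1

c=0⇒gr=0  r=7⇒th=3,odd=1
L=0*4+3=3  i=1=1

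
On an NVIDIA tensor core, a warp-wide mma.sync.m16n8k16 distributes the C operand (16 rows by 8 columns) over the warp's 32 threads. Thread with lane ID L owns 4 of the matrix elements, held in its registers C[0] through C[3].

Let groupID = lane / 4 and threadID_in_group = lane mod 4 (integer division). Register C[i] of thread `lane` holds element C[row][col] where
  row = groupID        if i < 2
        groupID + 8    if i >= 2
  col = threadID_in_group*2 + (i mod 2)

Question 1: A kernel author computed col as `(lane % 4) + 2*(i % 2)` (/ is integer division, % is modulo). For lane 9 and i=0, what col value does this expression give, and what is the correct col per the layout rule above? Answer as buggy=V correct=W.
`(lane % 4) + 2*(i % 2)`[9,0]→1
L=9→G=9>>2=2, T=9&3=1
[0]→row 2+0=2  col 1·2+0=2
col: 1 vs 2

buggy=1 correct=2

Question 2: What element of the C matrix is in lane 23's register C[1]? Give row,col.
lane 23: G=5 (23/4), T=3 (23%4)
i=1: r=5+0=5, c=3*2+1=7

5,7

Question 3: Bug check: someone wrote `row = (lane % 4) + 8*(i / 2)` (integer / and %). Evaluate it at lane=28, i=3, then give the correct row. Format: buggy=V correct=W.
buggy=8 correct=15

`(lane % 4) + 8*(i / 2)`[28,3]=>8
lane 28=>28/4=7, 28 mod 4=0
i=3  r:7+8=>15  c:2·0+1=>1
row: 8 vs 15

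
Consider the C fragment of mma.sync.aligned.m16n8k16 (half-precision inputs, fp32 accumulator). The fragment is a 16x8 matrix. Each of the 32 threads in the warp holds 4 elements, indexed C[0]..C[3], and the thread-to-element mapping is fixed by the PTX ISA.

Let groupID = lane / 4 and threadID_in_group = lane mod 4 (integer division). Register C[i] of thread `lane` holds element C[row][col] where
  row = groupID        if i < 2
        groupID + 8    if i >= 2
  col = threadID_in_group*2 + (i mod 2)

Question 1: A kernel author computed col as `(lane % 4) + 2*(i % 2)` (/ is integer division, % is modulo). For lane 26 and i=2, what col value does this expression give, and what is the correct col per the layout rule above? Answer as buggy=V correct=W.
`(lane % 4) + 2*(i % 2)`[26,2]→2
L=26→G=26>>2=6, T=26&3=2
[2]→row 6+8=14  col 2·2+0=4
col: 2 vs 4

buggy=2 correct=4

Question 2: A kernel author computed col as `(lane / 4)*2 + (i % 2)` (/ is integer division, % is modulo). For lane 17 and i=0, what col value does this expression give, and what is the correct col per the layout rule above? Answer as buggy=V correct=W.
`(lane / 4)*2 + (i % 2)`[17,0]->8
lane 17->17/4=4, 17 mod 4=1
i=0  r:4+0->4  c:2·1+0->2
col: 8 vs 2

buggy=8 correct=2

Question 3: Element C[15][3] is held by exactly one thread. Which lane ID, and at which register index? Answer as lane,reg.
r=15->g=7,rb=1  c=3->t=1,b0=1
L=7*4+1=29  i=1*2+1=3

29,3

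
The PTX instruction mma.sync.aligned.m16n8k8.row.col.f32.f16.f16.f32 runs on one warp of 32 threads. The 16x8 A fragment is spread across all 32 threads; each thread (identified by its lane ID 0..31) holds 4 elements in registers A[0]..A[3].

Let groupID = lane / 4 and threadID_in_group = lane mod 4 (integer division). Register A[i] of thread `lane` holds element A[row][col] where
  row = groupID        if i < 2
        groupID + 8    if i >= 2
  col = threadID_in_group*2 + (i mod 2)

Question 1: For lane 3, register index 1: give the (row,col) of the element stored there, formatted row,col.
lane 3: grp=0 (3/4), tig=3 (3%4)
i=1: r=0+0=0, c=3*2+1=7

0,7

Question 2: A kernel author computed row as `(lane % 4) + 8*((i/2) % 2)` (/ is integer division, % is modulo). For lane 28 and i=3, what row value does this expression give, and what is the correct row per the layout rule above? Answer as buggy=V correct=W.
`(lane % 4) + 8*((i/2) % 2)`[28,3]->8
lane 28: gid=7 (28/4), tid=0 (28%4)
i=3: r=7+8=15, c=0*2+1=1
row: 8 vs 15

buggy=8 correct=15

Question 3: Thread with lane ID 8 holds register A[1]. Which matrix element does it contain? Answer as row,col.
lane 8=>8/4=2, 8 mod 4=0
i=1  r:2+0=>2  c:2·0+1=>1

2,1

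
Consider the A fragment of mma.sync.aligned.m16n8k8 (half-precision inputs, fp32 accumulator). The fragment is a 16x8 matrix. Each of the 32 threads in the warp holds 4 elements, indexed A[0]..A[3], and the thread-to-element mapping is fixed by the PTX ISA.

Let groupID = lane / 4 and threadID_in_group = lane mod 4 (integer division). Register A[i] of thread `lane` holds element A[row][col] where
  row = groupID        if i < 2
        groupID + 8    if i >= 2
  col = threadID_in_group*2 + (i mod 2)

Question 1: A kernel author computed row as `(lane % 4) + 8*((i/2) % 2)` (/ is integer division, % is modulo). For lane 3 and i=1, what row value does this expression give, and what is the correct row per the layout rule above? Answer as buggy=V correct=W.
buggy=3 correct=0

`(lane % 4) + 8*((i/2) % 2)`[3,1]⇒3
lane 3: gr=0 (3/4), th=3 (3%4)
i=1: r=0+0=0, c=3*2+1=7
row: 3 vs 0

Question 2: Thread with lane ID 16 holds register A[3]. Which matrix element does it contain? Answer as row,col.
12,1

lane 16: gid=4 (16/4), tid=0 (16%4)
i=3: r=4+8=12, c=0*2+1=1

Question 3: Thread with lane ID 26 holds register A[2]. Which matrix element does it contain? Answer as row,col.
lane 26->26/4=6, 26 mod 4=2
i=2  r:6+8->14  c:2·2+0->4

14,4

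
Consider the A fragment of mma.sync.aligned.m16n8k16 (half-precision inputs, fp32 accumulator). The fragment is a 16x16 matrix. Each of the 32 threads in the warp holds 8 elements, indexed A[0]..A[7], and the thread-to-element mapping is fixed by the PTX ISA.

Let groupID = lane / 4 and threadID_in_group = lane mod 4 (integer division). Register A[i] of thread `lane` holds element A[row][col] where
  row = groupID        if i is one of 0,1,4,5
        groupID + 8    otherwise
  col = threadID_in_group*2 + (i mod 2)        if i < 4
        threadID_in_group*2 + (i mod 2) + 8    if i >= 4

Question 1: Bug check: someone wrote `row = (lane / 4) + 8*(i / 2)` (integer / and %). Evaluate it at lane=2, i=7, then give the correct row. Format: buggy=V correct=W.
`(lane / 4) + 8*(i / 2)`[2,7]→24
lane 2: G=0 (2/4), T=2 (2%4)
i=7: r=0+8=8, c=2*2+1+8=13
row: 24 vs 8

buggy=24 correct=8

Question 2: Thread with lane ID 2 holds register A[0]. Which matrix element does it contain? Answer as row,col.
lane 2->2/4=0, 2 mod 4=2
i=0  r:0+0->0  c:2·2+0+0->4

0,4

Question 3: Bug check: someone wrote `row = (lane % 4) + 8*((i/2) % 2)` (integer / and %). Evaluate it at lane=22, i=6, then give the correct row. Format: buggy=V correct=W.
`(lane % 4) + 8*((i/2) % 2)`[22,6]=>10
lane 22: grp=5 (22/4), tig=2 (22%4)
i=6: r=5+8=13, c=2*2+0+8=12
row: 10 vs 13

buggy=10 correct=13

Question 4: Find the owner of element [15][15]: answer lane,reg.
31,7

r=15->g=7,rb=1  c=15->cb=1,t=3,b0=1
L=7*4+3=31  i=1*4+1*2+1=7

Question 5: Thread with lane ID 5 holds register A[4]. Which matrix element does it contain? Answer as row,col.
5: gid=1,tid=1
[4] (1+0,1*2+0+8) = (1,10)

1,10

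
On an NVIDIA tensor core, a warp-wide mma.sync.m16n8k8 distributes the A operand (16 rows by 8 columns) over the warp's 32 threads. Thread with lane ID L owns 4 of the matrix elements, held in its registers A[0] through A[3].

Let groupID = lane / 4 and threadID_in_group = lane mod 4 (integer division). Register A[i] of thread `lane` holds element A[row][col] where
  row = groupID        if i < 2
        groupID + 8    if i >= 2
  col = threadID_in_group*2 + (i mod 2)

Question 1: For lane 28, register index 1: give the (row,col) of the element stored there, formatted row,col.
lane 28: g=7 (28/4), t=0 (28%4)
i=1: r=7+0=7, c=0*2+1=1

7,1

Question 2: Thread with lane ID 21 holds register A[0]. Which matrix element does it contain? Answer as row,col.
L=21->gid=21>>2=5, tid=21&3=1
[0]->row 5+0=5  col 1·2+0=2

5,2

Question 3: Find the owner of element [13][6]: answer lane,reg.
r=13->g=5,rb=1  c=6->t=3,b0=0
L=5*4+3=23  i=1*2+0=2

23,2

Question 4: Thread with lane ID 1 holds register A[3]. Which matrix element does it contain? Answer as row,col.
8,3

lane 1: G=0 (1/4), T=1 (1%4)
i=3: r=0+8=8, c=1*2+1=3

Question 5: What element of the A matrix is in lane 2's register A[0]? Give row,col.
0,4

2: gid=0,tid=2
[0] (0+0,2*2+0) = (0,4)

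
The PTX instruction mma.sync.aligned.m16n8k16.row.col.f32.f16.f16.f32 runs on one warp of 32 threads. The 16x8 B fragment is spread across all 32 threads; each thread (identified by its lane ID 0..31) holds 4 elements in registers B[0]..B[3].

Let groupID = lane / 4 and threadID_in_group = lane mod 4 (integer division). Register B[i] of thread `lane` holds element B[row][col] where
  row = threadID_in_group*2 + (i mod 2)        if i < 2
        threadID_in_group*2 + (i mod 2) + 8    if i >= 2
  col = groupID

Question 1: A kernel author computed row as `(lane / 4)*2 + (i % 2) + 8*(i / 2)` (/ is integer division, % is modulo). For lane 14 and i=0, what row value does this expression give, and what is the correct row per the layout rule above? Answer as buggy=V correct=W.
`(lane / 4)*2 + (i % 2) + 8*(i / 2)`[14,0]⇒6
lane 14⇒14/4=3, 14 mod 4=2
i=0  r:2·2+0+0⇒4  c:3
row: 6 vs 4

buggy=6 correct=4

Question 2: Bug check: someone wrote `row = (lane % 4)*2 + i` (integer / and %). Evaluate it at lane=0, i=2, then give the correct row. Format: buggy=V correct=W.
`(lane % 4)*2 + i`[0,2]⇒2
lane 0: gr=0 (0/4), th=0 (0%4)
i=2: r=0*2+0+8=8, c=gr=0
row: 2 vs 8

buggy=2 correct=8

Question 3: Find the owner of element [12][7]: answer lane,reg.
c: 7->gid=7  r: 12->r8=1,tid=2,i&1=0
L=7*4+2=30  i=1*2+0=2

30,2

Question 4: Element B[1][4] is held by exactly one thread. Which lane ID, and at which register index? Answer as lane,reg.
16,1

c=4⇒gr=4  r=1⇒Rb=0,th=0,odd=1
L=4*4+0=16  i=0*2+1=1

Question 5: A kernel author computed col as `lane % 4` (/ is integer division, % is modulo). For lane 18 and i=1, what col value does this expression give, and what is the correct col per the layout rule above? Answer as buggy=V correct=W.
buggy=2 correct=4

`lane % 4`[18,1]⇒2
lane 18: gr=4 (18/4), th=2 (18%4)
i=1: r=2*2+1+0=5, c=gr=4
col: 2 vs 4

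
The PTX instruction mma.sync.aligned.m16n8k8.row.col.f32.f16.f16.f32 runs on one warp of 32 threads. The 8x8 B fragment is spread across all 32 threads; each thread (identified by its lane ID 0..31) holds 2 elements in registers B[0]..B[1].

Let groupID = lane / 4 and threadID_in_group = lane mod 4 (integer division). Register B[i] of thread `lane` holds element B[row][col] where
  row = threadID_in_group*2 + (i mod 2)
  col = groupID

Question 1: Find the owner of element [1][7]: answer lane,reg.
28,1

c: 7->gid=7  r: 1->tid=0,i&1=1
L=7*4+0=28  i=1=1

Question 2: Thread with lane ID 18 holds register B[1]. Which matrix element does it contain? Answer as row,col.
5,4

lane 18->18/4=4, 18 mod 4=2
i=1  r:2·2+1->5  c:4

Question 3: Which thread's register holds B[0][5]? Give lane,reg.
20,0

c=5→G=5  r=0→T=0,p=0
L=5*4+0=20  i=0=0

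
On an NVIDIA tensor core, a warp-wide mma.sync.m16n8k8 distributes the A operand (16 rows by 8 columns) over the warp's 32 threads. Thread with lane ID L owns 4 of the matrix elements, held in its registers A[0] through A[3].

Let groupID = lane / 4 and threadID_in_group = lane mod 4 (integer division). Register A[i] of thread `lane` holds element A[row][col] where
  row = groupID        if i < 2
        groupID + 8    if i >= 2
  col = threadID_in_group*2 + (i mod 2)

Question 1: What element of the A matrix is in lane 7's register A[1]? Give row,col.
1,7

7: grp=1,tig=3
[1] (1+0,3*2+1) = (1,7)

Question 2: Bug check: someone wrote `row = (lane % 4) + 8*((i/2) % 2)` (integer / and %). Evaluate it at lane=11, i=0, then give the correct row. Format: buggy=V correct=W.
buggy=3 correct=2

`(lane % 4) + 8*((i/2) % 2)`[11,0]=>3
L=11=>grp=11>>2=2, tig=11&3=3
[0]=>row 2+0=2  col 3·2+0=6
row: 3 vs 2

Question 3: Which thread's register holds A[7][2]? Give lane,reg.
r: 7->gid=7,r8=0  c: 2->tid=1,i&1=0
L=7*4+1=29  i=0*2+0=0

29,0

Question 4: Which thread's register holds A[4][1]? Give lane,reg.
16,1

r=4->g=4,rb=0  c=1->t=0,b0=1
L=4*4+0=16  i=0*2+1=1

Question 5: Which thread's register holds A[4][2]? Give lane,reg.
17,0

r:4=>grp=4,rB=0  c:2=>tig=1,lo=0
L=4*4+1=17  i=0*2+0=0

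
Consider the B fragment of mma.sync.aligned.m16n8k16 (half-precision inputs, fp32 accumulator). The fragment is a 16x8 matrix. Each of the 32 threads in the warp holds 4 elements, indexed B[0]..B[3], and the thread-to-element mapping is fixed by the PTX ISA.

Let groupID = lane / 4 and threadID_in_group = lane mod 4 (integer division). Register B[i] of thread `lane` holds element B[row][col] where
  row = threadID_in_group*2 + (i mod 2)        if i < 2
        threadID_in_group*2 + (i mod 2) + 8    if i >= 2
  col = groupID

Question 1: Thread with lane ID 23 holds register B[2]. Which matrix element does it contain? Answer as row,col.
14,5

lane 23->23/4=5, 23 mod 4=3
i=2  r:2·3+0+8->14  c:5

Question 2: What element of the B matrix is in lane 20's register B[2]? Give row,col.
lane 20→20/4=5, 20 mod 4=0
i=2  r:2·0+0+8→8  c:5

8,5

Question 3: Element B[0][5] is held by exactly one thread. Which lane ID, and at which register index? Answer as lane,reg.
c: 5->gid=5  r: 0->r8=0,tid=0,i&1=0
L=5*4+0=20  i=0*2+0=0

20,0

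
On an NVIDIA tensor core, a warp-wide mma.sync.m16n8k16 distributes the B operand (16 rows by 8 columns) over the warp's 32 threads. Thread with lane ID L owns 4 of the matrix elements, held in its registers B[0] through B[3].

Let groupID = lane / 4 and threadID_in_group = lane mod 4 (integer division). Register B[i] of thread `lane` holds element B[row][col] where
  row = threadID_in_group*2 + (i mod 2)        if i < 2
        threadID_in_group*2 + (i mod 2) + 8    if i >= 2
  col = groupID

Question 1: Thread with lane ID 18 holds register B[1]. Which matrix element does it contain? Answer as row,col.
5,4

18: gr=4,th=2
[1] (2*2+1+0,4) = (5,4)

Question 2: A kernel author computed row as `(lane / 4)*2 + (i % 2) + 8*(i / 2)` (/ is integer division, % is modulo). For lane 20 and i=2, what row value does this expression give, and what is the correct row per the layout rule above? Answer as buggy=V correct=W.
buggy=18 correct=8

`(lane / 4)*2 + (i % 2) + 8*(i / 2)`[20,2]⇒18
20: gr=5,th=0
[2] (0*2+0+8,5) = (8,5)
row: 18 vs 8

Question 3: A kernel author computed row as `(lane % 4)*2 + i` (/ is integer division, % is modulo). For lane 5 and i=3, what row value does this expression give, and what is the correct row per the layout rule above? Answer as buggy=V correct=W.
`(lane % 4)*2 + i`[5,3]→5
L=5→G=5>>2=1, T=5&3=1
[3]→row 1·2+1+8=11  col G=1
row: 5 vs 11

buggy=5 correct=11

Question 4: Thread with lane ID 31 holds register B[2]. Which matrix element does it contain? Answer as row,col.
L=31→G=31>>2=7, T=31&3=3
[2]→row 3·2+0+8=14  col G=7

14,7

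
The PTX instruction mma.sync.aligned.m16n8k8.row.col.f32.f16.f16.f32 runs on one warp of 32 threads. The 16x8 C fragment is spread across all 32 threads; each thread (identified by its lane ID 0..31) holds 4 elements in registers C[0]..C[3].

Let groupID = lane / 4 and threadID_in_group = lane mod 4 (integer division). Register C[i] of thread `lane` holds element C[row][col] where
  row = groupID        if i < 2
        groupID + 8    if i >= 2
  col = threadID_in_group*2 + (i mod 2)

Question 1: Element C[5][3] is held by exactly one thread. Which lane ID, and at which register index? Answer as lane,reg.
21,1

r:5=>grp=5,rB=0  c:3=>tig=1,lo=1
L=5*4+1=21  i=0*2+1=1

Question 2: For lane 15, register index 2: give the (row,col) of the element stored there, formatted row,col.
L=15->g=15>>2=3, t=15&3=3
[2]->row 3+8=11  col 3·2+0=6

11,6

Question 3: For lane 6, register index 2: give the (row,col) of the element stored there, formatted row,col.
9,4

6: g=1,t=2
[2] (1+8,2*2+0) = (9,4)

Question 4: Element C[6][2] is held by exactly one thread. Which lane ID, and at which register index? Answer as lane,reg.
r=6→G=6,rhi=0  c=2→T=1,p=0
L=6*4+1=25  i=0*2+0=0

25,0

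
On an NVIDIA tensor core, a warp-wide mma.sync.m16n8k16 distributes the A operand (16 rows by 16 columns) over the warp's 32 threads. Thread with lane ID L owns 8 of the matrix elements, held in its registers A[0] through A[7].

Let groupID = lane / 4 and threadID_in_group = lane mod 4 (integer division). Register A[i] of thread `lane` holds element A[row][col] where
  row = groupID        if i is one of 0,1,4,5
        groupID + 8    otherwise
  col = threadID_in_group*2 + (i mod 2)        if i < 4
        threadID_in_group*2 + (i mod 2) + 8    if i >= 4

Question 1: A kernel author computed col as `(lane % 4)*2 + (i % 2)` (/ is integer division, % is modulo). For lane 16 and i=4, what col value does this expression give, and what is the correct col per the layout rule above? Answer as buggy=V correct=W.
`(lane % 4)*2 + (i % 2)`[16,4]⇒0
L=16⇒gr=16>>2=4, th=16&3=0
[4]⇒row 4+0=4  col 0·2+0+8=8
col: 0 vs 8

buggy=0 correct=8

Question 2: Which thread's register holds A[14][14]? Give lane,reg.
r=14⇒gr=6,Rb=1  c=14⇒Cb=1,th=3,odd=0
L=6*4+3=27  i=1*4+1*2+0=6

27,6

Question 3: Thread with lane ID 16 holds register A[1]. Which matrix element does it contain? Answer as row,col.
L=16→G=16>>2=4, T=16&3=0
[1]→row 4+0=4  col 0·2+1+0=1

4,1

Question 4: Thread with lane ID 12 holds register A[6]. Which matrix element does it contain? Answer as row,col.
11,8

L=12⇒gr=12>>2=3, th=12&3=0
[6]⇒row 3+8=11  col 0·2+0+8=8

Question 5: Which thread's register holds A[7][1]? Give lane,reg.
r=7→G=7,rhi=0  c=1→chi=0,T=0,p=1
L=7*4+0=28  i=0*4+0*2+1=1

28,1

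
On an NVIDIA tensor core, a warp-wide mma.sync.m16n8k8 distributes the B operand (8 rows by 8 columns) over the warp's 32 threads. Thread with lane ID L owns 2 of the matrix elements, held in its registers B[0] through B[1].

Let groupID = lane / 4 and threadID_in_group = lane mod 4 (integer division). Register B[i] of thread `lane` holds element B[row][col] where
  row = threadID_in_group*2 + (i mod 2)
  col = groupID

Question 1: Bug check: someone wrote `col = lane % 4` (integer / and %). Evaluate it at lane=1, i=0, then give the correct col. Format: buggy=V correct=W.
buggy=1 correct=0

`lane % 4`[1,0]->1
L=1->g=1>>2=0, t=1&3=1
[0]->row 1·2+0=2  col g=0
col: 1 vs 0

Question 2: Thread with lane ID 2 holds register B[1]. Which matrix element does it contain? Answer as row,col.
5,0

L=2=>grp=2>>2=0, tig=2&3=2
[1]=>row 2·2+1=5  col grp=0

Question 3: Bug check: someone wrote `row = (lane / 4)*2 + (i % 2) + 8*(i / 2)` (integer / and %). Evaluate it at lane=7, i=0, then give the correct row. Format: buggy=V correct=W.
`(lane / 4)*2 + (i % 2) + 8*(i / 2)`[7,0]=>2
lane 7=>7/4=1, 7 mod 4=3
i=0  r:2·3+0=>6  c:1
row: 2 vs 6

buggy=2 correct=6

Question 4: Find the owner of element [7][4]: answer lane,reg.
19,1

c=4->g=4  r=7->t=3,b0=1
L=4*4+3=19  i=1=1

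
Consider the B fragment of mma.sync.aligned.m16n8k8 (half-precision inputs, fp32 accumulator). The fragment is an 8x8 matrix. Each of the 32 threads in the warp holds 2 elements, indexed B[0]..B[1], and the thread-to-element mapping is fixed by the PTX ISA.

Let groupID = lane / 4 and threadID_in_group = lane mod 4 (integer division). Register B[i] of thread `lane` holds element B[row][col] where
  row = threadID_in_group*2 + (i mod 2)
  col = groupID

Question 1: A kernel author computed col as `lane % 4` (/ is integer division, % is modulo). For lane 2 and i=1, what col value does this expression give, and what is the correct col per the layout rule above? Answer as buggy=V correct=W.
buggy=2 correct=0

`lane % 4`[2,1]=>2
lane 2=>2/4=0, 2 mod 4=2
i=1  r:2·2+1=>5  c:0
col: 2 vs 0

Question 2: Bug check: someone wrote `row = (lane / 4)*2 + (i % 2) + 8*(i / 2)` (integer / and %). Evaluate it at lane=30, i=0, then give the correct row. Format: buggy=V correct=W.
`(lane / 4)*2 + (i % 2) + 8*(i / 2)`[30,0]=>14
L=30=>grp=30>>2=7, tig=30&3=2
[0]=>row 2·2+0=4  col grp=7
row: 14 vs 4

buggy=14 correct=4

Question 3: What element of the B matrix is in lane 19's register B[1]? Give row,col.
7,4

lane 19: G=4 (19/4), T=3 (19%4)
i=1: r=3*2+1=7, c=G=4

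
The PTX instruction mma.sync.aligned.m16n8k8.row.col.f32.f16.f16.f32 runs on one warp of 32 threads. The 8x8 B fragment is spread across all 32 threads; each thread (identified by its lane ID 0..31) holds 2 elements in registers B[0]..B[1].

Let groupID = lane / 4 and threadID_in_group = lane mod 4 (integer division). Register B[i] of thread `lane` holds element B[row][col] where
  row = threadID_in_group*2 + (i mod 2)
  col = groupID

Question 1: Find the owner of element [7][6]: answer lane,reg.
27,1

c:6=>grp=6  r:7=>tig=3,lo=1
L=6*4+3=27  i=1=1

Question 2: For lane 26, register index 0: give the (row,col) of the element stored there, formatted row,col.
26: G=6,T=2
[0] (2*2+0,6) = (4,6)

4,6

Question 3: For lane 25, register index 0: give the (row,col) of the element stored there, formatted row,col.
2,6

lane 25->25/4=6, 25 mod 4=1
i=0  r:2·1+0->2  c:6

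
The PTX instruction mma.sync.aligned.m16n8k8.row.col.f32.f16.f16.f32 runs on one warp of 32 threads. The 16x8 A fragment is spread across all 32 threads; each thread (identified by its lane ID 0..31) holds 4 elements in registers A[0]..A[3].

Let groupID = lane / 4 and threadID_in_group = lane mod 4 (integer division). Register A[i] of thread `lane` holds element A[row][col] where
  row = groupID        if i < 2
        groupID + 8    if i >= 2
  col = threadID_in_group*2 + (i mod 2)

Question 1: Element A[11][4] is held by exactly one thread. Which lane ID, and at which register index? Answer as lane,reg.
14,2

r=11⇒gr=3,Rb=1  c=4⇒th=2,odd=0
L=3*4+2=14  i=1*2+0=2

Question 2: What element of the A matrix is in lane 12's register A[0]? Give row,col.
lane 12->12/4=3, 12 mod 4=0
i=0  r:3+0->3  c:2·0+0->0

3,0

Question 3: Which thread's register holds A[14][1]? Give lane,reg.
r: 14->gid=6,r8=1  c: 1->tid=0,i&1=1
L=6*4+0=24  i=1*2+1=3

24,3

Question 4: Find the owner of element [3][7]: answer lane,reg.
15,1

r=3→G=3,rhi=0  c=7→T=3,p=1
L=3*4+3=15  i=0*2+1=1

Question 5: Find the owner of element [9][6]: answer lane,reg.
7,2

r=9→G=1,rhi=1  c=6→T=3,p=0
L=1*4+3=7  i=1*2+0=2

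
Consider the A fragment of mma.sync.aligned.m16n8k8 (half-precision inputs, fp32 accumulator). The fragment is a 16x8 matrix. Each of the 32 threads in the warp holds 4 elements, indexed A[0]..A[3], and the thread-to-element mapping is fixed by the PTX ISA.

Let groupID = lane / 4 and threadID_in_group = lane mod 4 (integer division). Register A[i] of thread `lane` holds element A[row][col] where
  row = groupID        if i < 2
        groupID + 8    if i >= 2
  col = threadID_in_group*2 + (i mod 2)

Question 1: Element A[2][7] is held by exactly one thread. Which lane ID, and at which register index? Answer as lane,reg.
r:2=>grp=2,rB=0  c:7=>tig=3,lo=1
L=2*4+3=11  i=0*2+1=1

11,1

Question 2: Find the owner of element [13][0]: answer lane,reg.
r=13⇒gr=5,Rb=1  c=0⇒th=0,odd=0
L=5*4+0=20  i=1*2+0=2

20,2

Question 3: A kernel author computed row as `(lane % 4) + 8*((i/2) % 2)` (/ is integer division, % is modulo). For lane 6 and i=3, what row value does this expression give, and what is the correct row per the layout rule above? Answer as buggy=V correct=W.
`(lane % 4) + 8*((i/2) % 2)`[6,3]⇒10
L=6⇒gr=6>>2=1, th=6&3=2
[3]⇒row 1+8=9  col 2·2+1=5
row: 10 vs 9

buggy=10 correct=9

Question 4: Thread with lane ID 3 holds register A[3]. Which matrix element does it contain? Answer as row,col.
lane 3: G=0 (3/4), T=3 (3%4)
i=3: r=0+8=8, c=3*2+1=7

8,7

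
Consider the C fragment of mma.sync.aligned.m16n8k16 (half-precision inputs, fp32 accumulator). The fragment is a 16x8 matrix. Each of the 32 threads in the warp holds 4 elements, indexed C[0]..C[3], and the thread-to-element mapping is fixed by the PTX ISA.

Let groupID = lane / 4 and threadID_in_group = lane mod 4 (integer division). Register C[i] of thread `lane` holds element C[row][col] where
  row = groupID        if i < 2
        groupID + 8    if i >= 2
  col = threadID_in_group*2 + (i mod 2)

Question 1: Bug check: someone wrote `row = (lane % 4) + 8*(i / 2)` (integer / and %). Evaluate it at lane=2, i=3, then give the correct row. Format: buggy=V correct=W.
buggy=10 correct=8

`(lane % 4) + 8*(i / 2)`[2,3]→10
lane 2: G=0 (2/4), T=2 (2%4)
i=3: r=0+8=8, c=2*2+1=5
row: 10 vs 8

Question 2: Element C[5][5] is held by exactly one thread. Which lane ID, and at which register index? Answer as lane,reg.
r:5=>grp=5,rB=0  c:5=>tig=2,lo=1
L=5*4+2=22  i=0*2+1=1

22,1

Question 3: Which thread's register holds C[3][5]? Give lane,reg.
r:3=>grp=3,rB=0  c:5=>tig=2,lo=1
L=3*4+2=14  i=0*2+1=1

14,1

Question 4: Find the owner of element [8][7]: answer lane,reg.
3,3

r: 8->gid=0,r8=1  c: 7->tid=3,i&1=1
L=0*4+3=3  i=1*2+1=3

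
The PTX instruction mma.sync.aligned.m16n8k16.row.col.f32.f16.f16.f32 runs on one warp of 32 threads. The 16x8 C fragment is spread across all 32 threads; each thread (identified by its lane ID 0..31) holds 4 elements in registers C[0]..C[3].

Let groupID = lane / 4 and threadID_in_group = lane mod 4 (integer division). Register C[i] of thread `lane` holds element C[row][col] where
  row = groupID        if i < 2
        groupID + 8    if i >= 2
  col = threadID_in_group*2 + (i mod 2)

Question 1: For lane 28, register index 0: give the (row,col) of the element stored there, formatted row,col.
7,0

lane 28: g=7 (28/4), t=0 (28%4)
i=0: r=7+0=7, c=0*2+0=0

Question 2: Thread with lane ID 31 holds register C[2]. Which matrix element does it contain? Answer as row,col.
31: gid=7,tid=3
[2] (7+8,3*2+0) = (15,6)

15,6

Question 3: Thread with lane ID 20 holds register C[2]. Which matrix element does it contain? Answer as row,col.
lane 20: grp=5 (20/4), tig=0 (20%4)
i=2: r=5+8=13, c=0*2+0=0

13,0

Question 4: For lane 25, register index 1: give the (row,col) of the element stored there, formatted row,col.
6,3

25: gid=6,tid=1
[1] (6+0,1*2+1) = (6,3)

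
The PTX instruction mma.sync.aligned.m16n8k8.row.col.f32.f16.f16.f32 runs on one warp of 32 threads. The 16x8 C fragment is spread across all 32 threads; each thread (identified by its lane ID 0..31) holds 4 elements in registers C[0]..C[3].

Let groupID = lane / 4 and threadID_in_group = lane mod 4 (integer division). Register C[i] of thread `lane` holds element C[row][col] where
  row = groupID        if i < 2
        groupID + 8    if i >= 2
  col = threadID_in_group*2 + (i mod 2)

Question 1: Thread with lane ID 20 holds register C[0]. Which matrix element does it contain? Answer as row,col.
lane 20->20/4=5, 20 mod 4=0
i=0  r:5+0->5  c:2·0+0->0

5,0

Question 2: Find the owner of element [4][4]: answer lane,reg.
r=4→G=4,rhi=0  c=4→T=2,p=0
L=4*4+2=18  i=0*2+0=0

18,0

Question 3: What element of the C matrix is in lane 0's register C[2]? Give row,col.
8,0

0: grp=0,tig=0
[2] (0+8,0*2+0) = (8,0)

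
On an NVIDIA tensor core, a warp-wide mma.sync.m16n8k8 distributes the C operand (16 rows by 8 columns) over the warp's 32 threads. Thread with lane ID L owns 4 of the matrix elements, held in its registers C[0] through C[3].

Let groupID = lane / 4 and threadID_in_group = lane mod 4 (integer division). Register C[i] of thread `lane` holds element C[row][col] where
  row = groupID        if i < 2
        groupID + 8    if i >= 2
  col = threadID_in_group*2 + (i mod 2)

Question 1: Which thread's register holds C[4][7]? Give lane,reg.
19,1

r:4=>grp=4,rB=0  c:7=>tig=3,lo=1
L=4*4+3=19  i=0*2+1=1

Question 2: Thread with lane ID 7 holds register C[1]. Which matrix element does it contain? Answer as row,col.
1,7

lane 7->7/4=1, 7 mod 4=3
i=1  r:1+0->1  c:2·3+1->7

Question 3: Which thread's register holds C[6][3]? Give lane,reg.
r: 6->gid=6,r8=0  c: 3->tid=1,i&1=1
L=6*4+1=25  i=0*2+1=1

25,1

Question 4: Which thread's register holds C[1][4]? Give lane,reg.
6,0

r=1→G=1,rhi=0  c=4→T=2,p=0
L=1*4+2=6  i=0*2+0=0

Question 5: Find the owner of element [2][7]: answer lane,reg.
11,1

r=2->g=2,rb=0  c=7->t=3,b0=1
L=2*4+3=11  i=0*2+1=1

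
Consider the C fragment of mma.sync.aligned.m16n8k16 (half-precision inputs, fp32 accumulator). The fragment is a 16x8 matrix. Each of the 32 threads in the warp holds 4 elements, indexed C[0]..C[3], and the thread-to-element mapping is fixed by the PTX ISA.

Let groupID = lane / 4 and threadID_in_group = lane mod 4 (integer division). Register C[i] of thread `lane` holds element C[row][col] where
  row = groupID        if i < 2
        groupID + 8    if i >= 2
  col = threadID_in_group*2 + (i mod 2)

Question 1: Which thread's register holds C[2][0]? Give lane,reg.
8,0

r=2->g=2,rb=0  c=0->t=0,b0=0
L=2*4+0=8  i=0*2+0=0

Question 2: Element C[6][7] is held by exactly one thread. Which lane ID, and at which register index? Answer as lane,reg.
27,1

r: 6->gid=6,r8=0  c: 7->tid=3,i&1=1
L=6*4+3=27  i=0*2+1=1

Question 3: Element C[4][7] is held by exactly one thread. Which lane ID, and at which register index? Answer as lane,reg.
r: 4->gid=4,r8=0  c: 7->tid=3,i&1=1
L=4*4+3=19  i=0*2+1=1

19,1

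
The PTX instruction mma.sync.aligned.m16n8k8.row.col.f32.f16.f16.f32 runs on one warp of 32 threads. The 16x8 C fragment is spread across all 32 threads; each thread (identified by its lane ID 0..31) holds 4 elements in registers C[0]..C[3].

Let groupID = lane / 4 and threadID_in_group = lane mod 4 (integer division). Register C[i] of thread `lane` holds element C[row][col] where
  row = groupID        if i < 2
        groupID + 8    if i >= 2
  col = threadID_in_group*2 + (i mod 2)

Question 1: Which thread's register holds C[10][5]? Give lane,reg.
10,3

r=10⇒gr=2,Rb=1  c=5⇒th=2,odd=1
L=2*4+2=10  i=1*2+1=3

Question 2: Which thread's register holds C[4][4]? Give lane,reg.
18,0

r: 4->gid=4,r8=0  c: 4->tid=2,i&1=0
L=4*4+2=18  i=0*2+0=0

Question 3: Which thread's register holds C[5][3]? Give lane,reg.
21,1

r: 5->gid=5,r8=0  c: 3->tid=1,i&1=1
L=5*4+1=21  i=0*2+1=1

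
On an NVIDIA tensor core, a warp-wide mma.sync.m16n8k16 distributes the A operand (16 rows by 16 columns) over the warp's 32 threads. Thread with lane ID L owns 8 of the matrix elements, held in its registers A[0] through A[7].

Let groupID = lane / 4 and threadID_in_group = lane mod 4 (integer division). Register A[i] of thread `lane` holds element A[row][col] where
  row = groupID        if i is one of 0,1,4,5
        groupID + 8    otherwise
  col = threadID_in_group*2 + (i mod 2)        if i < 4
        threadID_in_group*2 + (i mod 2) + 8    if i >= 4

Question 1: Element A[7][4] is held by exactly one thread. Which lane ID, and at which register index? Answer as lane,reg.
r: 7->gid=7,r8=0  c: 4->c8=0,tid=2,i&1=0
L=7*4+2=30  i=0*4+0*2+0=0

30,0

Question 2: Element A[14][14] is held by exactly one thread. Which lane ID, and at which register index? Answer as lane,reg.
r:14=>grp=6,rB=1  c:14=>cB=1,tig=3,lo=0
L=6*4+3=27  i=1*4+1*2+0=6

27,6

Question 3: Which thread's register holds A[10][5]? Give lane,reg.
r=10→G=2,rhi=1  c=5→chi=0,T=2,p=1
L=2*4+2=10  i=0*4+1*2+1=3

10,3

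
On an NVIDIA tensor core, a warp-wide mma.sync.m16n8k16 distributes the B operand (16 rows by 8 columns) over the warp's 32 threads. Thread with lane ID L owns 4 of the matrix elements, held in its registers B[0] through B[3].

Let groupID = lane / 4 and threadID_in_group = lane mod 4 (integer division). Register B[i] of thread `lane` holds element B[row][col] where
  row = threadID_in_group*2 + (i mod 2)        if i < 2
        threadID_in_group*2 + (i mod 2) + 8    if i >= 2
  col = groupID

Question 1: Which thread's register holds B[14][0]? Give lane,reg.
c:0=>grp=0  r:14=>rB=1,tig=3,lo=0
L=0*4+3=3  i=1*2+0=2

3,2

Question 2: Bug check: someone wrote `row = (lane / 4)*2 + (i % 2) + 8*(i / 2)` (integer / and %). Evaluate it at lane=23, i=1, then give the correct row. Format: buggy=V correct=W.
`(lane / 4)*2 + (i % 2) + 8*(i / 2)`[23,1]⇒11
lane 23⇒23/4=5, 23 mod 4=3
i=1  r:2·3+1+0⇒7  c:5
row: 11 vs 7

buggy=11 correct=7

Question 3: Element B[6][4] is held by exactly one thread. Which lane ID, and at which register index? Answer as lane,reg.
c: 4->gid=4  r: 6->r8=0,tid=3,i&1=0
L=4*4+3=19  i=0*2+0=0

19,0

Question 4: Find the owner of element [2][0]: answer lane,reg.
c: 0->gid=0  r: 2->r8=0,tid=1,i&1=0
L=0*4+1=1  i=0*2+0=0

1,0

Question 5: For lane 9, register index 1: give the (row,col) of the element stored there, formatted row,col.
3,2

L=9⇒gr=9>>2=2, th=9&3=1
[1]⇒row 1·2+1+0=3  col gr=2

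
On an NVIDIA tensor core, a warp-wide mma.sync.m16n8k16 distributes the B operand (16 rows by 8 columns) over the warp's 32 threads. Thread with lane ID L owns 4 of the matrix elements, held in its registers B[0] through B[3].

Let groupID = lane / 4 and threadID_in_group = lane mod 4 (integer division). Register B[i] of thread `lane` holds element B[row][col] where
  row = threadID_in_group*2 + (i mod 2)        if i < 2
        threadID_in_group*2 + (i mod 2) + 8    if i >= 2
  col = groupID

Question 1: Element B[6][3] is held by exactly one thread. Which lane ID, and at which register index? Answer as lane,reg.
15,0

c:3=>grp=3  r:6=>rB=0,tig=3,lo=0
L=3*4+3=15  i=0*2+0=0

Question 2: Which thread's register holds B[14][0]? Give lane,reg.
3,2

c=0->g=0  r=14->rb=1,t=3,b0=0
L=0*4+3=3  i=1*2+0=2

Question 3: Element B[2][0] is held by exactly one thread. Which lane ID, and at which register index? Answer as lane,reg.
c=0→G=0  r=2→rhi=0,T=1,p=0
L=0*4+1=1  i=0*2+0=0

1,0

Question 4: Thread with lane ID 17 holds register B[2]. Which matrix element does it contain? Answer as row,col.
10,4

lane 17: gr=4 (17/4), th=1 (17%4)
i=2: r=1*2+0+8=10, c=gr=4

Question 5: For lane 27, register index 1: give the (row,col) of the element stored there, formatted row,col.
27: gid=6,tid=3
[1] (3*2+1+0,6) = (7,6)

7,6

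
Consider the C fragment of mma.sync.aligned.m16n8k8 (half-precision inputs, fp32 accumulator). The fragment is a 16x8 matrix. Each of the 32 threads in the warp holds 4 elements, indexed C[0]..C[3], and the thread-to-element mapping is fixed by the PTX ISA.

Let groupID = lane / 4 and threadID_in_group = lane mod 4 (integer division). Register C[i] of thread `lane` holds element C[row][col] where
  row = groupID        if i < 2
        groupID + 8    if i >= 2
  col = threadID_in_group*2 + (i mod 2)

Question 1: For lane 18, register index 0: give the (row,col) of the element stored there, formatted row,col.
4,4

L=18=>grp=18>>2=4, tig=18&3=2
[0]=>row 4+0=4  col 2·2+0=4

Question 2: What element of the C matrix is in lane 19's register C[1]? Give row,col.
19: G=4,T=3
[1] (4+0,3*2+1) = (4,7)

4,7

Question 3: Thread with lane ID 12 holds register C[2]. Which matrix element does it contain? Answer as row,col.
lane 12=>12/4=3, 12 mod 4=0
i=2  r:3+8=>11  c:2·0+0=>0

11,0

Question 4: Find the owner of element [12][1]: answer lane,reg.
16,3

r=12->g=4,rb=1  c=1->t=0,b0=1
L=4*4+0=16  i=1*2+1=3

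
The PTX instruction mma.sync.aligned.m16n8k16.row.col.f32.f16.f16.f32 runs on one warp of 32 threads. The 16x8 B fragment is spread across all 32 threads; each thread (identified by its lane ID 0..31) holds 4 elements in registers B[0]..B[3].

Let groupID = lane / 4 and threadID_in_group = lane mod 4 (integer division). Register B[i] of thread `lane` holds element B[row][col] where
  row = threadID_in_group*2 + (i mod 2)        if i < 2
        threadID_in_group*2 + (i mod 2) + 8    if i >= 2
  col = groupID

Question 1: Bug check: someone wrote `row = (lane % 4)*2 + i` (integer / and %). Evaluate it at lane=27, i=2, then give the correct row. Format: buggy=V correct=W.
`(lane % 4)*2 + i`[27,2]=>8
lane 27=>27/4=6, 27 mod 4=3
i=2  r:2·3+0+8=>14  c:6
row: 8 vs 14

buggy=8 correct=14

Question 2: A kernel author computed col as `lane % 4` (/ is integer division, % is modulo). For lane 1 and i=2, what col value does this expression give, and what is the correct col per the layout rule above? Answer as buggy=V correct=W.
buggy=1 correct=0

`lane % 4`[1,2]→1
lane 1: G=0 (1/4), T=1 (1%4)
i=2: r=1*2+0+8=10, c=G=0
col: 1 vs 0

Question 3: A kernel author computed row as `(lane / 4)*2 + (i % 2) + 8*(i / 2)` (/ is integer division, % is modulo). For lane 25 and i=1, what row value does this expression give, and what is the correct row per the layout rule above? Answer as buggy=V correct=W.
buggy=13 correct=3

`(lane / 4)*2 + (i % 2) + 8*(i / 2)`[25,1]⇒13
L=25⇒gr=25>>2=6, th=25&3=1
[1]⇒row 1·2+1+0=3  col gr=6
row: 13 vs 3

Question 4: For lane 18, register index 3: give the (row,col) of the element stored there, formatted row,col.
13,4

L=18=>grp=18>>2=4, tig=18&3=2
[3]=>row 2·2+1+8=13  col grp=4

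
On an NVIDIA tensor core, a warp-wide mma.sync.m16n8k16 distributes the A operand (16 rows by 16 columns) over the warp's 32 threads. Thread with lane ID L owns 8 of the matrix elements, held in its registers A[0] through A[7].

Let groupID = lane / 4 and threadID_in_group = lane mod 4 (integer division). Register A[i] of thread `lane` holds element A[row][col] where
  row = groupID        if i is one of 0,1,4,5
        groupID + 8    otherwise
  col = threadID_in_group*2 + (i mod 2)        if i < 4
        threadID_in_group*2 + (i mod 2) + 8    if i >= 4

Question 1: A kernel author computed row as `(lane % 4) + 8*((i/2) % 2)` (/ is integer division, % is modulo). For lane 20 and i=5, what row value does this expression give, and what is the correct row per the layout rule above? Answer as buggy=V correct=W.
`(lane % 4) + 8*((i/2) % 2)`[20,5]->0
20: gid=5,tid=0
[5] (5+0,0*2+1+8) = (5,9)
row: 0 vs 5

buggy=0 correct=5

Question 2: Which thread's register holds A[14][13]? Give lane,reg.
r=14⇒gr=6,Rb=1  c=13⇒Cb=1,th=2,odd=1
L=6*4+2=26  i=1*4+1*2+1=7

26,7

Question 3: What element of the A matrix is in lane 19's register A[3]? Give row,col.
19: G=4,T=3
[3] (4+8,3*2+1+0) = (12,7)

12,7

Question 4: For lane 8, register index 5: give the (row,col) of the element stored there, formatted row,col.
2,9

8: gid=2,tid=0
[5] (2+0,0*2+1+8) = (2,9)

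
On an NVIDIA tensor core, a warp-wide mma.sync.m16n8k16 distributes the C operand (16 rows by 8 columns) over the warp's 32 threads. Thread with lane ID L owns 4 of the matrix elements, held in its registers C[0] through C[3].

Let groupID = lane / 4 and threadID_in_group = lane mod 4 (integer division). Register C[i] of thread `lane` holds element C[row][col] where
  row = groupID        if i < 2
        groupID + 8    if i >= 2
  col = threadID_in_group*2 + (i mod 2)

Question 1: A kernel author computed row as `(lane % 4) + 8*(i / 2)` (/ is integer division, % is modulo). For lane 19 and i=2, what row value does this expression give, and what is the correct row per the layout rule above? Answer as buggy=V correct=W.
`(lane % 4) + 8*(i / 2)`[19,2]⇒11
L=19⇒gr=19>>2=4, th=19&3=3
[2]⇒row 4+8=12  col 3·2+0=6
row: 11 vs 12

buggy=11 correct=12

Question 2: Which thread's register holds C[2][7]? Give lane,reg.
r=2->g=2,rb=0  c=7->t=3,b0=1
L=2*4+3=11  i=0*2+1=1

11,1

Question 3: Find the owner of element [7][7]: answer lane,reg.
31,1

r=7->g=7,rb=0  c=7->t=3,b0=1
L=7*4+3=31  i=0*2+1=1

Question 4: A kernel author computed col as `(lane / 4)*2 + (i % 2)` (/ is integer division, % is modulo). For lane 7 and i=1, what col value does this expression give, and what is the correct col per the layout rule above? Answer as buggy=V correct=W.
buggy=3 correct=7

`(lane / 4)*2 + (i % 2)`[7,1]->3
lane 7: g=1 (7/4), t=3 (7%4)
i=1: r=1+0=1, c=3*2+1=7
col: 3 vs 7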